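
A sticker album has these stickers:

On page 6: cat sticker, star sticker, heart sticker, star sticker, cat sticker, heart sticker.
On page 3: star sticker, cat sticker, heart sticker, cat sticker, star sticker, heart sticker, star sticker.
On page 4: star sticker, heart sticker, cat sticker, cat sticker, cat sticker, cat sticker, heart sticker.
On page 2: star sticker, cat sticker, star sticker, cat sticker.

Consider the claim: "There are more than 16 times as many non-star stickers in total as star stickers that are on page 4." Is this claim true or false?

There are 16 non-star stickers.
There is 1 star sticker on page 4.
The claim requires 16 > 16 × 1 = 16, which does not hold.

False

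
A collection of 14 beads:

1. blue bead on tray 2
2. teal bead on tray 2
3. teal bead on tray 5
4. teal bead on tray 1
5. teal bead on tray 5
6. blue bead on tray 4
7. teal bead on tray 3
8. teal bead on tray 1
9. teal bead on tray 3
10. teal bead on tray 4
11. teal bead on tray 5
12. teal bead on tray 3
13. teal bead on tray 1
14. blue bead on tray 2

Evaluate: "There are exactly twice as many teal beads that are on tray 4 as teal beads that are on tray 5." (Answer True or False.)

False

There is 1 teal bead on tray 4.
There are 3 teal beads on tray 5.
The claim requires 1 = 2 × 3 = 6, which does not hold.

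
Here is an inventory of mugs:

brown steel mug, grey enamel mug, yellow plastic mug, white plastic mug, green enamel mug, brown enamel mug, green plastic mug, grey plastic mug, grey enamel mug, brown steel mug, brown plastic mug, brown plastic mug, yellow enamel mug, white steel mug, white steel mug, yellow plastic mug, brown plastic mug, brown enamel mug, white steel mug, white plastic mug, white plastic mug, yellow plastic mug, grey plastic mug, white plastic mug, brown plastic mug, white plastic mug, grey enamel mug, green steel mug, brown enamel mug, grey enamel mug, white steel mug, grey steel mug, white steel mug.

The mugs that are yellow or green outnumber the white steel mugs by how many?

2

mugs that are yellow or green: 7.
white steel mugs: 5.
7 − 5 = 2.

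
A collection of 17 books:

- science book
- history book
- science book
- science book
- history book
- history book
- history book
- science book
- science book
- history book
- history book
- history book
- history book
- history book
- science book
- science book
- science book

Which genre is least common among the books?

Counts by genre: history 9, science 8.
The minimum is 8, held uniquely by science.

science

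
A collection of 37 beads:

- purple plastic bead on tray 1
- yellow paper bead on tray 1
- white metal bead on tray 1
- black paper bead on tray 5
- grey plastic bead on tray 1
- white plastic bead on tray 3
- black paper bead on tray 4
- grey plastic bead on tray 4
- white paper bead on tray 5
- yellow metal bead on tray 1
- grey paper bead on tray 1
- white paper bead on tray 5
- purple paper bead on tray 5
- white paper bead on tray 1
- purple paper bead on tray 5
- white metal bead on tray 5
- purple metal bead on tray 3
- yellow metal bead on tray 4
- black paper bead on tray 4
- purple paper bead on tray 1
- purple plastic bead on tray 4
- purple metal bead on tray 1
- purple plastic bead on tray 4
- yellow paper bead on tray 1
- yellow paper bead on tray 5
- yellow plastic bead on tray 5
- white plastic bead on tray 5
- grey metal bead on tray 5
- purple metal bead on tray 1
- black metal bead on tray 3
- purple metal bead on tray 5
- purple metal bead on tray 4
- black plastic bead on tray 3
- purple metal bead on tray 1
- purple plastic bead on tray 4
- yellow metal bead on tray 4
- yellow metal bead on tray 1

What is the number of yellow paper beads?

3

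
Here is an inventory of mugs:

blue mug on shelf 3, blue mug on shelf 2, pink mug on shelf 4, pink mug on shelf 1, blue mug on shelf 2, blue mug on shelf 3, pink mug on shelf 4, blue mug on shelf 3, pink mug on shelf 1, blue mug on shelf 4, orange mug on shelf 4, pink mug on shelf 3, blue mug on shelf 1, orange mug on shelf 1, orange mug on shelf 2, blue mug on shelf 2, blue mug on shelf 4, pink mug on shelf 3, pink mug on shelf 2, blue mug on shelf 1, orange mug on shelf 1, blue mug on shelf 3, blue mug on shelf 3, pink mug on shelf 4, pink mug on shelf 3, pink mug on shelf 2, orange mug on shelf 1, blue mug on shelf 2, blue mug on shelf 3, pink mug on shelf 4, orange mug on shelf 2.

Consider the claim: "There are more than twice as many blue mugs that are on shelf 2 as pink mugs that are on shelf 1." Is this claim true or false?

blue mugs on shelf 2: 4.
pink mugs on shelf 1: 2.
The claim requires 4 > 2 × 2 = 4, which does not hold.

False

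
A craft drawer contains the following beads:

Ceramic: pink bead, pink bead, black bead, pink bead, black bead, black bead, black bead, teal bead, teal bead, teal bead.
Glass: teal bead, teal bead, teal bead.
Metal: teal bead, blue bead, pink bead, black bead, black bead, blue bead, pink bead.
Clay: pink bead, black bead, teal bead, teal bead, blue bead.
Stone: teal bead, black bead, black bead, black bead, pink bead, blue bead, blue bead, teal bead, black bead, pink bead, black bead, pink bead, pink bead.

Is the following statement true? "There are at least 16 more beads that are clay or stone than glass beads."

|beads that are clay or stone| = 18.
|glass beads| = 3.
The claim requires 18 − 3 = 15 ≥ 16, which does not hold.

False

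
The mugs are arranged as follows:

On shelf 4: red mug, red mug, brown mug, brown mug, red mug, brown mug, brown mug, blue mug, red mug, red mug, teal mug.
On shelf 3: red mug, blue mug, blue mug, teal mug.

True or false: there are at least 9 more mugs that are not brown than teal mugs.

True

mugs that are not brown: 11.
teal mugs: 2.
The claim requires 11 − 2 = 9 ≥ 9, which holds.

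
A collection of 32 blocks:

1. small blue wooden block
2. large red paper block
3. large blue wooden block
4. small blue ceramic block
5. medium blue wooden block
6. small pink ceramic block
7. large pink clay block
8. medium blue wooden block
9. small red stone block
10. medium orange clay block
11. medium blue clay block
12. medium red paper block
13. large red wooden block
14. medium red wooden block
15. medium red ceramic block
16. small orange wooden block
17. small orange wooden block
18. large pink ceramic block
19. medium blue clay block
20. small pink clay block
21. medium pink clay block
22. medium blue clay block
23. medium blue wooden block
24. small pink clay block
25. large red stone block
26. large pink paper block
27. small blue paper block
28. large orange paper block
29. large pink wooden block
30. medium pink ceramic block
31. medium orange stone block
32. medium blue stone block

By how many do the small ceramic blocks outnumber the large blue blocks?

1

small ceramic blocks: 2.
large blue blocks: 1.
2 − 1 = 1.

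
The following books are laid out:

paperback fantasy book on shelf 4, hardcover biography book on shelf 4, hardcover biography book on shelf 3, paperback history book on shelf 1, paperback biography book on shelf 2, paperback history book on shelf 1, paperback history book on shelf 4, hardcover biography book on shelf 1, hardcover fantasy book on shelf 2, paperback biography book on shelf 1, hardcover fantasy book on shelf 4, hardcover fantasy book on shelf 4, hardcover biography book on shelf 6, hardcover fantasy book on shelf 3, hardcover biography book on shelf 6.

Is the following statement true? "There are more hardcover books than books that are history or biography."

False

hardcover books: 9.
books that are history or biography: 10.
The claim requires 9 > 10, which does not hold.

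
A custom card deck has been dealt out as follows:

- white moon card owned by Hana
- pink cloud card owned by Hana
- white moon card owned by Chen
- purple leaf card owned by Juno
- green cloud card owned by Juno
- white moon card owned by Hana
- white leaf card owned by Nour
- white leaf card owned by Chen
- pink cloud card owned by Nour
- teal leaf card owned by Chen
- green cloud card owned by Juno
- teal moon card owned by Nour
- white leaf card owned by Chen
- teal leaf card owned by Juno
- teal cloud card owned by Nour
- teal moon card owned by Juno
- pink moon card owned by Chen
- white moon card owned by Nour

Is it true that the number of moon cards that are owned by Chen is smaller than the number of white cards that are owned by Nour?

|moon cards owned by Chen| = 2.
|white cards owned by Nour| = 2.
The claim requires 2 < 2, which does not hold.

False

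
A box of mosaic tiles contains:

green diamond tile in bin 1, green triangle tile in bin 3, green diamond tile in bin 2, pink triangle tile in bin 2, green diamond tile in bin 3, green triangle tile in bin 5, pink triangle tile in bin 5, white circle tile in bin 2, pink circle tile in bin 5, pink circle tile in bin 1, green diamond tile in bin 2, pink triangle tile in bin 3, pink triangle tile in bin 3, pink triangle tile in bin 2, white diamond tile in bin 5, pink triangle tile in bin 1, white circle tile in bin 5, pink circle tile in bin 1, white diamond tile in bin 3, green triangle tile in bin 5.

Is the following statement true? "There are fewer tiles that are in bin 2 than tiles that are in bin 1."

There are 5 tiles in bin 2.
There are 4 tiles in bin 1.
The claim requires 5 < 4, which does not hold.

False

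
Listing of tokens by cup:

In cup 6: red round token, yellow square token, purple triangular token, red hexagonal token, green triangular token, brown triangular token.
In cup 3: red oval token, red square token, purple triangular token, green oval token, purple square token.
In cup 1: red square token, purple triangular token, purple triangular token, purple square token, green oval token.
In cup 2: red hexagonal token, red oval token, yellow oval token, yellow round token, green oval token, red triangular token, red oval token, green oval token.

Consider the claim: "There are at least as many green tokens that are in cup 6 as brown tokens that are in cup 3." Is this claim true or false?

green tokens in cup 6: 1.
brown tokens in cup 3: 0.
The claim requires 1 ≥ 0, which holds.

True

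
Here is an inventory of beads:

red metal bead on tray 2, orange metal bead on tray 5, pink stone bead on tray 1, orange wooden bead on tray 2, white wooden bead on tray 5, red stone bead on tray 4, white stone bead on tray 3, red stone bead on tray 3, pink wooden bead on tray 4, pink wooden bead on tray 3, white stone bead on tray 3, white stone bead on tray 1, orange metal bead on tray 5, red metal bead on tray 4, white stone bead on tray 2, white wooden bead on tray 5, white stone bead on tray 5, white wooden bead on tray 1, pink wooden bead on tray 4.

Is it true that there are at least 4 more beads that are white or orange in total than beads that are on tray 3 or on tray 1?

True

|beads that are white or orange| = 11.
|beads on tray 3 or on tray 1| = 7.
The claim requires 11 − 7 = 4 ≥ 4, which holds.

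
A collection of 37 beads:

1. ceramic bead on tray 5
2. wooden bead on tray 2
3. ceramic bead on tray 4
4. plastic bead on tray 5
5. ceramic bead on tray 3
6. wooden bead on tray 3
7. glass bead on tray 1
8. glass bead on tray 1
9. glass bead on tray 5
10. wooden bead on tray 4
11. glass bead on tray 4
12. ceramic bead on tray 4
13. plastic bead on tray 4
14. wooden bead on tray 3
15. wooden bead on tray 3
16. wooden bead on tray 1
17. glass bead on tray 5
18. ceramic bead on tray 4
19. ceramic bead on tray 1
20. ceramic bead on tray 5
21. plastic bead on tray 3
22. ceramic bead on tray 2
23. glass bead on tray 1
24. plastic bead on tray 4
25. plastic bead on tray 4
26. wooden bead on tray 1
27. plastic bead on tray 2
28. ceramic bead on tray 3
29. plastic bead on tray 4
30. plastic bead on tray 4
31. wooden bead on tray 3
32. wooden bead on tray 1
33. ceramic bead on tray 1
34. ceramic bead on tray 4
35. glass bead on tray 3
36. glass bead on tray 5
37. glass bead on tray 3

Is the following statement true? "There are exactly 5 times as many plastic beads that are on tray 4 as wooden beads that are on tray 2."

|plastic beads on tray 4| = 5.
|wooden beads on tray 2| = 1.
The claim requires 5 = 5 × 1 = 5, which holds.

True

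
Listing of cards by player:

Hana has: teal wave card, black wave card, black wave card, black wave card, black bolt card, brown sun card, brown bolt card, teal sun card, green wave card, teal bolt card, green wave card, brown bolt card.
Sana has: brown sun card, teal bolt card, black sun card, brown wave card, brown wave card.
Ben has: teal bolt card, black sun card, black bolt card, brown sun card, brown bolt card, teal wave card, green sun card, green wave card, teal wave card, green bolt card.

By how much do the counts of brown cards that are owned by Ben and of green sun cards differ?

brown cards owned by Ben: 2. green sun cards: 1.
|2 − 1| = 2 − 1 = 1.

1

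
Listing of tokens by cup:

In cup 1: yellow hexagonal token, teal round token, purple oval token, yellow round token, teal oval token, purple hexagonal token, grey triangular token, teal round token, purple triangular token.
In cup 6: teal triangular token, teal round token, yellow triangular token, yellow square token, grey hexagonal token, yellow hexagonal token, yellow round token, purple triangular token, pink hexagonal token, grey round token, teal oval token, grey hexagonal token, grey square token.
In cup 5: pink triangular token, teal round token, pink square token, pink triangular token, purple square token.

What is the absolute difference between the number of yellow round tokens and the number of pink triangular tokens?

yellow round tokens: 2. pink triangular tokens: 2.
|2 − 2| = 2 − 2 = 0.

0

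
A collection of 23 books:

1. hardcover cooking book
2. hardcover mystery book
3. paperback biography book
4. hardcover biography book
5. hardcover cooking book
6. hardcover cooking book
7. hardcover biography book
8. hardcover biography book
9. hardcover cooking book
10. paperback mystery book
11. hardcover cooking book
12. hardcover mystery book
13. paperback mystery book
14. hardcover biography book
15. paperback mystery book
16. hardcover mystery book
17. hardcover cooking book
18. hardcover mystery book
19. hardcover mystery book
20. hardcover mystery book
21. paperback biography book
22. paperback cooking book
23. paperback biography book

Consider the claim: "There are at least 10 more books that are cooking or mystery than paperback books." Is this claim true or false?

False

There are 16 books that are cooking or mystery.
There are 7 paperback books.
The claim requires 16 − 7 = 9 ≥ 10, which does not hold.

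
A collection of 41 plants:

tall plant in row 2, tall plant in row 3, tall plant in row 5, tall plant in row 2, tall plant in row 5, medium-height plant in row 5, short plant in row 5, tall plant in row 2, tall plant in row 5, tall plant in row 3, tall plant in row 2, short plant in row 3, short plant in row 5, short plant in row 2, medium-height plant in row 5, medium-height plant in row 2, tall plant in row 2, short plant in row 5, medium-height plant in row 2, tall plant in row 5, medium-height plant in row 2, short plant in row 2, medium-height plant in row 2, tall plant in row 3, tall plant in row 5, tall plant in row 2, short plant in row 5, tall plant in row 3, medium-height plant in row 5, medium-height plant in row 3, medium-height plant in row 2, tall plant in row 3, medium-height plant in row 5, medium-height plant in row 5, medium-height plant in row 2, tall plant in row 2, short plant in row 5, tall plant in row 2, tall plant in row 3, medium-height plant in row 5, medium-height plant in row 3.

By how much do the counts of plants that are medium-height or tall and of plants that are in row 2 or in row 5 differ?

1

plants that are medium-height or tall: 33. plants in row 2 or in row 5: 32.
|33 − 32| = 33 − 32 = 1.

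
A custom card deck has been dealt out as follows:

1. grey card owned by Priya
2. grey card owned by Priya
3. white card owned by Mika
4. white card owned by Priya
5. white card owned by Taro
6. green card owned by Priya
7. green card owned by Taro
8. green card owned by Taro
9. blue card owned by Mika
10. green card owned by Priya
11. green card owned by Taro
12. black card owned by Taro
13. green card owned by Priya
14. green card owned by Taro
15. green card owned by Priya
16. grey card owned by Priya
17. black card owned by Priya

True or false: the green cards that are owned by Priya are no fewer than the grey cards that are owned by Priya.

|green cards owned by Priya| = 4.
|grey cards owned by Priya| = 3.
The claim requires 4 ≥ 3, which holds.

True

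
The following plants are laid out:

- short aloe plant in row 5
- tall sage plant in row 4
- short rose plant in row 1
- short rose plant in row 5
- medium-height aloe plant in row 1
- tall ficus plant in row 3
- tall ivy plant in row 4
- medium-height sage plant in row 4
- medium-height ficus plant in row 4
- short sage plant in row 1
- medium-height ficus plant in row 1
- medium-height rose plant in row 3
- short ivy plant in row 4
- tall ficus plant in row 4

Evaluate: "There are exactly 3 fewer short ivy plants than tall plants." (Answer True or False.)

short ivy plants: 1.
tall plants: 4.
The claim requires 4 − 1 (= 3) to equal 3, which holds.

True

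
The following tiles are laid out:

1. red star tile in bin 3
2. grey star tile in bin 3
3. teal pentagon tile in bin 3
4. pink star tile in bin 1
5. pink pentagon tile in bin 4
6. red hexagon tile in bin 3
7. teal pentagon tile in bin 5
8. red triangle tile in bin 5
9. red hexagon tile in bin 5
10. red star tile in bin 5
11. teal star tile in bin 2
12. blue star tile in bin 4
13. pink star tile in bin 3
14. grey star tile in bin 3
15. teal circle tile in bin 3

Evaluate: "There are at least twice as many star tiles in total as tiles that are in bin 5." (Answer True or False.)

True

star tiles: 8.
tiles in bin 5: 4.
The claim requires 8 ≥ 2 × 4 = 8, which holds.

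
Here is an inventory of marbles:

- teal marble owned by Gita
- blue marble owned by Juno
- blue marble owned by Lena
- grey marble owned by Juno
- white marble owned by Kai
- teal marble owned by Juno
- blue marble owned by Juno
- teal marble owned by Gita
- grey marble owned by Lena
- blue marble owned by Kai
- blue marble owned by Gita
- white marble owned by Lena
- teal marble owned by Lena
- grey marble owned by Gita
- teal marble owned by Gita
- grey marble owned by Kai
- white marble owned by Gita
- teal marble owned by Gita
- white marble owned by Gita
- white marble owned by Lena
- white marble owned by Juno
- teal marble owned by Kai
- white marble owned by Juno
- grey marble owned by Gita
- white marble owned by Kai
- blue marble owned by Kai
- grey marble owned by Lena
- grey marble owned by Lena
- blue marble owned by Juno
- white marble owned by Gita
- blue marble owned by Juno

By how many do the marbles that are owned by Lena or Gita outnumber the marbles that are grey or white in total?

marbles owned by Lena or Gita: 17.
marbles that are grey or white: 16.
17 − 16 = 1.

1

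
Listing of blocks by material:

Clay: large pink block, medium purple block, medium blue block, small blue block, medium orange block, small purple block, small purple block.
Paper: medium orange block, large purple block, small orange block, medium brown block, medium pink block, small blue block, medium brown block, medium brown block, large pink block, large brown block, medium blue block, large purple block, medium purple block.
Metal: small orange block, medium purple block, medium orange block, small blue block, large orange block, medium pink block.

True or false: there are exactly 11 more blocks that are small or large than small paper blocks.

blocks that are small or large: 13.
small paper blocks: 2.
The claim requires 13 − 2 (= 11) to equal 11, which holds.

True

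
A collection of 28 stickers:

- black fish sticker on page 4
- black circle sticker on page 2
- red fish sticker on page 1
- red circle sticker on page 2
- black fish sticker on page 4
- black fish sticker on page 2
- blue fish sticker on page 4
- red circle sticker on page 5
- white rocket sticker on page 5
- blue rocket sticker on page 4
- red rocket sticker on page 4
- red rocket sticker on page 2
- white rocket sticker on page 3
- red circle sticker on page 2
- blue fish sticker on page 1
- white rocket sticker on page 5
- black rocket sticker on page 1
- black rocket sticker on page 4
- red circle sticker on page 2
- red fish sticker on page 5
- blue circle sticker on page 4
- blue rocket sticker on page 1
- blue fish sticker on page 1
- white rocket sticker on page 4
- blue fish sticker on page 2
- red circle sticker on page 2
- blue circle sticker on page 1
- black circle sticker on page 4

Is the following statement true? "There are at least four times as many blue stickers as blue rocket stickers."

|blue stickers| = 8.
|blue rocket stickers| = 2.
The claim requires 8 ≥ 4 × 2 = 8, which holds.

True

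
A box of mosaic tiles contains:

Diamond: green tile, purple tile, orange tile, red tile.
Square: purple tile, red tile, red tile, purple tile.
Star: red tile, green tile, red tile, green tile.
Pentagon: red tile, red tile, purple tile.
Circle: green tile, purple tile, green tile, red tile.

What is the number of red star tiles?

2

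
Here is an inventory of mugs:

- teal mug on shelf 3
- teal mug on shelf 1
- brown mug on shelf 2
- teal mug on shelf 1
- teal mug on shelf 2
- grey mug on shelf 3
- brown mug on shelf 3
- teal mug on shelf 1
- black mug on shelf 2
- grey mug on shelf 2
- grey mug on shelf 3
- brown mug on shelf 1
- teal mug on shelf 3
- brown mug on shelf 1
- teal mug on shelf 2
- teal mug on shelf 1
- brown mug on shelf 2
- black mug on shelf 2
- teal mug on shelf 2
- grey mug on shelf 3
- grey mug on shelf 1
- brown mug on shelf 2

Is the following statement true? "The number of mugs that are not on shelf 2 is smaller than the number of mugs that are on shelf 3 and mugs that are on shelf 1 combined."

False

mugs that are not on shelf 2: 13.
mugs on shelf 3: 6; mugs on shelf 1: 7; combined: 6 + 7 = 13.
The claim requires 13 < 13, which does not hold.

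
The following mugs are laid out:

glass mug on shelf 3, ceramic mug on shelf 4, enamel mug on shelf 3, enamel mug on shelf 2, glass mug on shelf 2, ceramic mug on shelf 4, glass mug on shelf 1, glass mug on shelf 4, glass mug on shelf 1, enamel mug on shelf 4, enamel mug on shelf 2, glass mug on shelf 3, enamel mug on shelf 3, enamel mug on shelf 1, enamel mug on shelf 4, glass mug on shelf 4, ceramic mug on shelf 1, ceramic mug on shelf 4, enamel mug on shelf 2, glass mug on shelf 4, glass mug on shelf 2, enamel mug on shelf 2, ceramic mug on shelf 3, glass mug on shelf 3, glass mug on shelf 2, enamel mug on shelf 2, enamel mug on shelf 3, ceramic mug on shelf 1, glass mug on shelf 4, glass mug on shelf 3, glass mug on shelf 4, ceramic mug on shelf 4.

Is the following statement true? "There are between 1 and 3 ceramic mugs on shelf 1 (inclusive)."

True

There are 2 ceramic mugs on shelf 1.
The claim requires 1 ≤ 2 ≤ 3, which holds.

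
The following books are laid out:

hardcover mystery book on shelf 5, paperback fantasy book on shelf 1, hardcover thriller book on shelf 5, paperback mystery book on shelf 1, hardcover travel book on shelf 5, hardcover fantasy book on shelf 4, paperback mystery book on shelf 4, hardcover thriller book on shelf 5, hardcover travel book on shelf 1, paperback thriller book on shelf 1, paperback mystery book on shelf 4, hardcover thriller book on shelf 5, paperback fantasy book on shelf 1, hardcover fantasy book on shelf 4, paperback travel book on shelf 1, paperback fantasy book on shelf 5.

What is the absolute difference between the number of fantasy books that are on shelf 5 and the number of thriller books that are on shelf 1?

fantasy books on shelf 5: 1. thriller books on shelf 1: 1.
|1 − 1| = 1 − 1 = 0.

0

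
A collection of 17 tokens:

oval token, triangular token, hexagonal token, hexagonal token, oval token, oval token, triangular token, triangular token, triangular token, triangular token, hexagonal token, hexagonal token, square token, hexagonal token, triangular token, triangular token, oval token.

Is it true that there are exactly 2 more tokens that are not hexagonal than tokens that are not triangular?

|tokens that are not hexagonal| = 12.
|tokens that are not triangular| = 10.
The claim requires 12 − 10 (= 2) to equal 2, which holds.

True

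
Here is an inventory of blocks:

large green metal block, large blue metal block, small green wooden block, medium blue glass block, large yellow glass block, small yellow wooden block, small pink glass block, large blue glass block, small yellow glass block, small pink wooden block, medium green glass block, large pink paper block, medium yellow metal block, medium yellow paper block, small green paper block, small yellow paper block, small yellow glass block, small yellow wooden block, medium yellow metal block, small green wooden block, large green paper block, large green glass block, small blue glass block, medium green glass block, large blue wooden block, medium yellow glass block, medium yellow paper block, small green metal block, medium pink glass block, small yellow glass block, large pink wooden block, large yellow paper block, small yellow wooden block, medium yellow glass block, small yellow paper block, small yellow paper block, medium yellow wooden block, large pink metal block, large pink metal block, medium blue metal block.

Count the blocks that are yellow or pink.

pink: 7; yellow: 18; together 7 + 18 = 25.

25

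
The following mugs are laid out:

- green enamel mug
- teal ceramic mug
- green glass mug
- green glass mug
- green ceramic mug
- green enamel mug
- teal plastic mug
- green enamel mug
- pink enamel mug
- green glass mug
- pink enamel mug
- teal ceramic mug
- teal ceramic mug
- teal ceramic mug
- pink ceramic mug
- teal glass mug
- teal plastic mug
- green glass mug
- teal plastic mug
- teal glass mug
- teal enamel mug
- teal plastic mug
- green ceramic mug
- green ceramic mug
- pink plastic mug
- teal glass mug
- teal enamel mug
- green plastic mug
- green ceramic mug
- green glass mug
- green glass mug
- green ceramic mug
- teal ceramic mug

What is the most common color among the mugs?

green

Counts by color: green 15, teal 14, pink 4.
The maximum is 15, held uniquely by green.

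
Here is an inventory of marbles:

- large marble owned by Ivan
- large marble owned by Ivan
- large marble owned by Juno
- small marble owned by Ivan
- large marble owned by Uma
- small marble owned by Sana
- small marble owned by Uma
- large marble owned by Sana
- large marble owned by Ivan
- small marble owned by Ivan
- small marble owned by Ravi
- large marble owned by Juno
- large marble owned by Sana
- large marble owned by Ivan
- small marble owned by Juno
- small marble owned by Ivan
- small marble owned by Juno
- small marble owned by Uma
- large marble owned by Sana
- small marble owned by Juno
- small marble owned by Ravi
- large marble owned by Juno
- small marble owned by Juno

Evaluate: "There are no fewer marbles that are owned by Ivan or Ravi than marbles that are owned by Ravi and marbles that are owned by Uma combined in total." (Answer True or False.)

True

Count of marbles owned by Ivan or Ravi: 9.
marbles owned by Ravi: 2; marbles owned by Uma: 3; combined: 2 + 3 = 5.
The claim requires 9 ≥ 5, which holds.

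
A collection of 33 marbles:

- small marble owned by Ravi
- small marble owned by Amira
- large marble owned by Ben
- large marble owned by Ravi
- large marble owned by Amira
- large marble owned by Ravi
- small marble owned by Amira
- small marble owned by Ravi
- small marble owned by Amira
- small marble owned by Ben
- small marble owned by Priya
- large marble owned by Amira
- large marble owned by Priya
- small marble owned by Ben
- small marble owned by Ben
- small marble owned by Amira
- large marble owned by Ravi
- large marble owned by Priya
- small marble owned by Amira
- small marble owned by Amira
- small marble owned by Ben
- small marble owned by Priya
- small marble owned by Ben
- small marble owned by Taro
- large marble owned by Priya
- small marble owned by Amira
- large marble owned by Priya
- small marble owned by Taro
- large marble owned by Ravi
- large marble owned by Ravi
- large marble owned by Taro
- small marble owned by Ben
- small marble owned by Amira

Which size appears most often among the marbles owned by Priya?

Counts by size (restricted to marbles owned by Priya): large 4, small 2.
The maximum is 4, held uniquely by large.

large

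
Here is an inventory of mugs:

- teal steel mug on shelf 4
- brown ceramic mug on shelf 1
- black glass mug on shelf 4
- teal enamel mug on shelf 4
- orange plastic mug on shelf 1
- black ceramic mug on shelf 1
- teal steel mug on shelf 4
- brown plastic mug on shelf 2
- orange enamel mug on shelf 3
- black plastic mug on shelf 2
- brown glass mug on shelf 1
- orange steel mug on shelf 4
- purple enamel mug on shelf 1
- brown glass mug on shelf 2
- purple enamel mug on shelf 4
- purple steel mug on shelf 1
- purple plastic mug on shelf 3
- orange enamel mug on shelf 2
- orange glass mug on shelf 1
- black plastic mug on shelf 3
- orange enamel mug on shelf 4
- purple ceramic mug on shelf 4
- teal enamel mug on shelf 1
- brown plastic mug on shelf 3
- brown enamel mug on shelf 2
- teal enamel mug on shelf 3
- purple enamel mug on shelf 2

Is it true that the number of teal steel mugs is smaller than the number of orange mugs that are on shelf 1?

|teal steel mugs| = 2.
|orange mugs on shelf 1| = 2.
The claim requires 2 < 2, which does not hold.

False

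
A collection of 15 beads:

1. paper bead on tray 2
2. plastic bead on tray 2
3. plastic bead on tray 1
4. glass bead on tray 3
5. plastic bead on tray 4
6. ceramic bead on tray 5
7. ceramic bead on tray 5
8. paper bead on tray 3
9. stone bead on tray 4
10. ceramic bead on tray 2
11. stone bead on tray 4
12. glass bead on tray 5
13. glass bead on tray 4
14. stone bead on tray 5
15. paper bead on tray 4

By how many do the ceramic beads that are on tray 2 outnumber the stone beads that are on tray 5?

0

ceramic beads on tray 2: 1.
stone beads on tray 5: 1.
1 − 1 = 0.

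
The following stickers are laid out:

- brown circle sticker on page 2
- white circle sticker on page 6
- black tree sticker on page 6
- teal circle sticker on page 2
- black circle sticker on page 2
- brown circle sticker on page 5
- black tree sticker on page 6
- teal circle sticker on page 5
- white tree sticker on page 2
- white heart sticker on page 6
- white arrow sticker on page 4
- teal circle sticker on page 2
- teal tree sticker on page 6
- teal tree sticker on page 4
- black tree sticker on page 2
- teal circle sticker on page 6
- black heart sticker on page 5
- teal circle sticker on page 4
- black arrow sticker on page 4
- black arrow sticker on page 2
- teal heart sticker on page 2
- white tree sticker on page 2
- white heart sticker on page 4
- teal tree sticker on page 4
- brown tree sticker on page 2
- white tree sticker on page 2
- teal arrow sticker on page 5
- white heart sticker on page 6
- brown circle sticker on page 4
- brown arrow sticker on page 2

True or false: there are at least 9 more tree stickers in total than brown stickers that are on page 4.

There are 10 tree stickers.
There is 1 brown sticker on page 4.
The claim requires 10 − 1 = 9 ≥ 9, which holds.

True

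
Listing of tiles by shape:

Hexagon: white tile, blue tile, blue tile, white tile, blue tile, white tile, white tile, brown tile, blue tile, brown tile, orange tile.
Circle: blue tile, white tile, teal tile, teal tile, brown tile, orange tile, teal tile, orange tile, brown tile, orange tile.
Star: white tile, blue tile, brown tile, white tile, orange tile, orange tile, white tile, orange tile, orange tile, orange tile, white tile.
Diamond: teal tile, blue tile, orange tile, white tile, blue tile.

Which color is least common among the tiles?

Counts by color: white 10, orange 10, blue 8, brown 5, teal 4.
The minimum is 4, held uniquely by teal.

teal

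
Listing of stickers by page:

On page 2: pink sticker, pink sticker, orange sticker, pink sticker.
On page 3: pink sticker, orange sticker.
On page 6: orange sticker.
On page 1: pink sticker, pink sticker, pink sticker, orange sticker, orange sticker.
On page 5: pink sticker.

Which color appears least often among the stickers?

orange

Counts by color: pink 8, orange 5.
The minimum is 5, held uniquely by orange.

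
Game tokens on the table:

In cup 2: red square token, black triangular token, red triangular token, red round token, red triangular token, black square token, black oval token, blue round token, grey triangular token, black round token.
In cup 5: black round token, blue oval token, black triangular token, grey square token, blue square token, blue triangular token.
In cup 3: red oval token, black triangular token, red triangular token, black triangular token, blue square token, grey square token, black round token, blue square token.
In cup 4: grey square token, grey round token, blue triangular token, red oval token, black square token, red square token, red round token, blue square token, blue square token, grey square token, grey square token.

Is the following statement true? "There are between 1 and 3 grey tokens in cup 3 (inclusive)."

|grey tokens in cup 3| = 1.
The claim requires 1 ≤ 1 ≤ 3, which holds.

True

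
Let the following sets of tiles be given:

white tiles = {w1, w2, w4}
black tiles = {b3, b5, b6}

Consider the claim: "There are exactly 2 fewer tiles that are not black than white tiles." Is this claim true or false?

|tiles that are not black| = 3.
|white tiles| = 3.
The claim requires 3 − 3 (= 0) to equal 2, which does not hold.

False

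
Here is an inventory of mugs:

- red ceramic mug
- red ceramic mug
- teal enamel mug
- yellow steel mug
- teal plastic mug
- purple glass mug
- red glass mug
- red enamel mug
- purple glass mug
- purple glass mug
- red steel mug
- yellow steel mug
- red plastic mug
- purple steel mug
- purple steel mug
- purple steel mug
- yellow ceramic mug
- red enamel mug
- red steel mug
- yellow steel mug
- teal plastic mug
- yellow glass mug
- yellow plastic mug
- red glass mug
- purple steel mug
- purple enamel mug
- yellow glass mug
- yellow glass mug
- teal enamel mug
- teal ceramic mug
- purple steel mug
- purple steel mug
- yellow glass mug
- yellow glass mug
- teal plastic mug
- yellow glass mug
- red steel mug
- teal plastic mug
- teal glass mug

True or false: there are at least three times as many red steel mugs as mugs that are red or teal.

False

There are 3 red steel mugs.
There are 18 mugs that are red or teal.
The claim requires 3 ≥ 3 × 18 = 54, which does not hold.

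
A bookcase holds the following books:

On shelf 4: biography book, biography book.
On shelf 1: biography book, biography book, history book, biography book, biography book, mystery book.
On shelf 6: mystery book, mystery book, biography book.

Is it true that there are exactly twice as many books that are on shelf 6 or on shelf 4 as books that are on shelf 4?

False

|books on shelf 6 or on shelf 4| = 5.
|books on shelf 4| = 2.
The claim requires 5 = 2 × 2 = 4, which does not hold.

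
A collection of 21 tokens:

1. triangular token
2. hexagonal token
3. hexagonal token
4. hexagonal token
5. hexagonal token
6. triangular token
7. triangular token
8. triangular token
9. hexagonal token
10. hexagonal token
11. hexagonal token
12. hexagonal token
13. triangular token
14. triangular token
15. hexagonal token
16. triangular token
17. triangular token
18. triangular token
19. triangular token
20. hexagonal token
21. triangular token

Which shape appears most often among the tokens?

triangular

Counts by shape: triangular 11, hexagonal 10.
The maximum is 11, held uniquely by triangular.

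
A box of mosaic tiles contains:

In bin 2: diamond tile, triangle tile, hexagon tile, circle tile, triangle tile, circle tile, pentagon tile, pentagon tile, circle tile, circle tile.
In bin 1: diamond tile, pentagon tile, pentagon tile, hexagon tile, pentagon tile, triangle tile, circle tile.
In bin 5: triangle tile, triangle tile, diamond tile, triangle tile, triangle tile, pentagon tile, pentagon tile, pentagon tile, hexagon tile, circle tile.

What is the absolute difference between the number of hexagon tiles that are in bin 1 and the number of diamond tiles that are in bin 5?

0

hexagon tiles in bin 1: 1. diamond tiles in bin 5: 1.
|1 − 1| = 1 − 1 = 0.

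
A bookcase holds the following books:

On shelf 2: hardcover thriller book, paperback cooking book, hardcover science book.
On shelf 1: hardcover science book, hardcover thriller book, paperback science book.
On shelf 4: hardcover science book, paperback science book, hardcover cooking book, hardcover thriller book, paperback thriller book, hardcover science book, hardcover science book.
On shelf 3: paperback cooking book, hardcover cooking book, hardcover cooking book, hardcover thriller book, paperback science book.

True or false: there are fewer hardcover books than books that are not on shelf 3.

hardcover books: 12.
books that are not on shelf 3: 13.
The claim requires 12 < 13, which holds.

True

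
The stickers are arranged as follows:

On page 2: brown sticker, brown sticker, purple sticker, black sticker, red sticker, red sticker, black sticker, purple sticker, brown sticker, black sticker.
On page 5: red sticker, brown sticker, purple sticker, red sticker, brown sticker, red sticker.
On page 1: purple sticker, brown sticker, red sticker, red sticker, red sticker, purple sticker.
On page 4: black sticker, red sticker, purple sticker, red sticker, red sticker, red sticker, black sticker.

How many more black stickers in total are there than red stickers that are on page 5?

2

black stickers: 5.
red stickers on page 5: 3.
5 − 3 = 2.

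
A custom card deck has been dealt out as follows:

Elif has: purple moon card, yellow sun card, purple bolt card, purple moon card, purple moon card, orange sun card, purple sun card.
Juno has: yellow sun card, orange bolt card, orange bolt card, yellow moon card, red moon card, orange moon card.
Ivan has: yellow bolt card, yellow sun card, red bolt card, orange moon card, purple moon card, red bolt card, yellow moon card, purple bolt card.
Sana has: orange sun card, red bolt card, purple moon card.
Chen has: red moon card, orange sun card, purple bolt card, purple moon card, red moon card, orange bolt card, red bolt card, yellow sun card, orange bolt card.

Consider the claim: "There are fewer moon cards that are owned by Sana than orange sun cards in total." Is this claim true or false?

|moon cards owned by Sana| = 1.
|orange sun cards| = 3.
The claim requires 1 < 3, which holds.

True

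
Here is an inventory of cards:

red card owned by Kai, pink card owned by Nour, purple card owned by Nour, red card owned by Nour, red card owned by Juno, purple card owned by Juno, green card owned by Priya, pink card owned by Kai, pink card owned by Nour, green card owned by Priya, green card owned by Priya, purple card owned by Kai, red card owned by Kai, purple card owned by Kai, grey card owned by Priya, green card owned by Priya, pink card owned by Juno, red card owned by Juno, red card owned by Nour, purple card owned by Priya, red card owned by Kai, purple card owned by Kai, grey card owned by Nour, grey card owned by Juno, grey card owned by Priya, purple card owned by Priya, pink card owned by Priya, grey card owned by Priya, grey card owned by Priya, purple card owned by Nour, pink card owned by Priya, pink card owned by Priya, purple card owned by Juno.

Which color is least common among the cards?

Counts by color: purple 9, pink 7, red 7, grey 6, green 4.
The minimum is 4, held uniquely by green.

green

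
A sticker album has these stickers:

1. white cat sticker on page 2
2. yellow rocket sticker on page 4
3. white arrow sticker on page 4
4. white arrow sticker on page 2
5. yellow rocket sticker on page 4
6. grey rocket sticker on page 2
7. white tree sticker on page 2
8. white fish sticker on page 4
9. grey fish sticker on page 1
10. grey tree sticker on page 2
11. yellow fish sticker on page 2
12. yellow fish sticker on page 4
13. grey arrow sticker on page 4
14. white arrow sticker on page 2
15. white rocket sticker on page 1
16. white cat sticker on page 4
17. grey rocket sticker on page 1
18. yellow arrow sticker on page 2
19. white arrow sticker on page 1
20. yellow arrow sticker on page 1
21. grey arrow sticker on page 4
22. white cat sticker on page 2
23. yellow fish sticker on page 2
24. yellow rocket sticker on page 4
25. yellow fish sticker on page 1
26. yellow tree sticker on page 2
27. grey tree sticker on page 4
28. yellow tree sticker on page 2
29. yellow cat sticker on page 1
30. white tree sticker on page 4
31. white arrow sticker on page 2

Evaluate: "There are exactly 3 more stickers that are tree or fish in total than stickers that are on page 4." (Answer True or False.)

False

|stickers that are tree or fish| = 12.
|stickers on page 4| = 11.
The claim requires 12 − 11 (= 1) to equal 3, which does not hold.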